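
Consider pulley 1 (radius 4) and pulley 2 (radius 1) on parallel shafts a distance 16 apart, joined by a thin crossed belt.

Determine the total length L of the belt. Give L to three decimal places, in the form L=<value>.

L=49.284

crossed belt: β = asin((r1+r2)/C) = asin(5/16) = 18.2100°
wrap1 = wrap2 = π + 2β = 216.4199°
tangent length = C·cosβ = 15.1987
L = (r1+r2)·wrap + 2·C·cosβ = 5·3.7772 + 2·15.1987 = 49.2836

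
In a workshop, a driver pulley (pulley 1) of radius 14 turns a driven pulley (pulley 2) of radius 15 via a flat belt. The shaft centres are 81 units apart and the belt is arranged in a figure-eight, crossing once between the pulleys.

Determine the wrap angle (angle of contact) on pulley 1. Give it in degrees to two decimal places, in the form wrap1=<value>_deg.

wrap1=221.96_deg

crossed belt: β = asin((r1+r2)/C) = asin(29/81) = 20.9789°
wrap1 = wrap2 = π + 2β = 221.9579°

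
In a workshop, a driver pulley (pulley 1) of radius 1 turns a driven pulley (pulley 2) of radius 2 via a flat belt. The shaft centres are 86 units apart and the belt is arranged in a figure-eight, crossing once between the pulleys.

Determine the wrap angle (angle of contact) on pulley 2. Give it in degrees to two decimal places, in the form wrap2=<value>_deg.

wrap2=184.00_deg

crossed belt: β = asin((r1+r2)/C) = asin(3/86) = 1.9991°
wrap1 = wrap2 = π + 2β = 183.9982°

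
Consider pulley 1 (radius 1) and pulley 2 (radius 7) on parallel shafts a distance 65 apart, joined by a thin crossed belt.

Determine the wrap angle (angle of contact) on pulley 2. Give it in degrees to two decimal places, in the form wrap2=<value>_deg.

crossed belt: β = asin((r1+r2)/C) = asin(8/65) = 7.0697°
wrap1 = wrap2 = π + 2β = 194.1394°

wrap2=194.14_deg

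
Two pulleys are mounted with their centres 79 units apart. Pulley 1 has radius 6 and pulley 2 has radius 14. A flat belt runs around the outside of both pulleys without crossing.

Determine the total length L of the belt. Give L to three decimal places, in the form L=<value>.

L=221.643

open belt: β = asin((r2−r1)/C) = asin(8/79) = 5.8121°
wrap1 = π − 2β = 168.3759°
wrap2 = π + 2β = 191.6241°
tangent length = C·cosβ = 78.5939
L = r1·wrap1 + r2·wrap2 + 2·C·cosβ = 6·2.9387 + 14·3.3445 + 2·78.5939 = 221.6427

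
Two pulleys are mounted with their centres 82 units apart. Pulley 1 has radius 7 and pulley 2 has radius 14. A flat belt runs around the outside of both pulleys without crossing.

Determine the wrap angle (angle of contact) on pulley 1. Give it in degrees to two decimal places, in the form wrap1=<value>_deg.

open belt: β = asin((r2−r1)/C) = asin(7/82) = 4.8971°
wrap1 = π − 2β = 170.2059°
wrap2 = π + 2β = 189.7941°

wrap1=170.21_deg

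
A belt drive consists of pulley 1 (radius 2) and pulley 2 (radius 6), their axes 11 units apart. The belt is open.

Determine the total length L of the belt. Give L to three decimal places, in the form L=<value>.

open belt: β = asin((r2−r1)/C) = asin(4/11) = 21.3237°
wrap1 = π − 2β = 137.3526°
wrap2 = π + 2β = 222.6474°
tangent length = C·cosβ = 10.2470
L = r1·wrap1 + r2·wrap2 + 2·C·cosβ = 2·2.3973 + 6·3.8859 + 2·10.2470 = 48.6040

L=48.604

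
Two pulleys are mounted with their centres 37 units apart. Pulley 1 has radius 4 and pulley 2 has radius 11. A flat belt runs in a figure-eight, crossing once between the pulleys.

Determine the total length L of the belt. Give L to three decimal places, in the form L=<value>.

crossed belt: β = asin((r1+r2)/C) = asin(15/37) = 23.9165°
wrap1 = wrap2 = π + 2β = 227.8331°
tangent length = C·cosβ = 33.8231
L = (r1+r2)·wrap + 2·C·cosβ = 15·3.9764 + 2·33.8231 = 127.2927

L=127.293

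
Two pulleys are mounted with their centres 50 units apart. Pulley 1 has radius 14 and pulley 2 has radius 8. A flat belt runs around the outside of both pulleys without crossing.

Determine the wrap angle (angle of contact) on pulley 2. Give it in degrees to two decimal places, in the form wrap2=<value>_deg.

wrap2=166.22_deg

open belt: β = asin((r2−r1)/C) = asin(-6/50) = -6.8921°
wrap1 = π − 2β = 193.7842°
wrap2 = π + 2β = 166.2158°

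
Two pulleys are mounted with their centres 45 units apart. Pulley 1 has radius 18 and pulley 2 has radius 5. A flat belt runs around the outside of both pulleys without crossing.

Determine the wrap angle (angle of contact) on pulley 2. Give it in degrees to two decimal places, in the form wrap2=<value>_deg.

wrap2=146.42_deg

open belt: β = asin((r2−r1)/C) = asin(-13/45) = -16.7914°
wrap1 = π − 2β = 213.5829°
wrap2 = π + 2β = 146.4171°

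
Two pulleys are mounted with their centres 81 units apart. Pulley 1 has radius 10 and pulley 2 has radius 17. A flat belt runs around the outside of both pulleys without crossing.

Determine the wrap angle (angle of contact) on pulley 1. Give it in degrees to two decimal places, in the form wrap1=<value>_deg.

open belt: β = asin((r2−r1)/C) = asin(7/81) = 4.9577°
wrap1 = π − 2β = 170.0847°
wrap2 = π + 2β = 189.9153°

wrap1=170.08_deg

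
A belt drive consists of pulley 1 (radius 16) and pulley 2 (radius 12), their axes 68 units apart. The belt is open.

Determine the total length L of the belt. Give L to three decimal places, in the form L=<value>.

L=224.200

open belt: β = asin((r2−r1)/C) = asin(-4/68) = -3.3723°
wrap1 = π − 2β = 186.7446°
wrap2 = π + 2β = 173.2554°
tangent length = C·cosβ = 67.8823
L = r1·wrap1 + r2·wrap2 + 2·C·cosβ = 16·3.2593 + 12·3.0239 + 2·67.8823 = 224.2000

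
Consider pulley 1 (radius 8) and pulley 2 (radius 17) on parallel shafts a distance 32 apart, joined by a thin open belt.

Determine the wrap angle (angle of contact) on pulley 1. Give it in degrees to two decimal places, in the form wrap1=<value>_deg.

open belt: β = asin((r2−r1)/C) = asin(9/32) = 16.3348°
wrap1 = π − 2β = 147.3304°
wrap2 = π + 2β = 212.6696°

wrap1=147.33_deg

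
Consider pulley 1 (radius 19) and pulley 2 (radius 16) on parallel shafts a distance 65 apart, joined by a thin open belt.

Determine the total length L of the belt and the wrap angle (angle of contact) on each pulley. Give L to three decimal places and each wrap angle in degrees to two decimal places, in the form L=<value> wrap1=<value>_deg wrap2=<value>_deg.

open belt: β = asin((r2−r1)/C) = asin(-3/65) = -2.6454°
wrap1 = π − 2β = 185.2907°
wrap2 = π + 2β = 174.7093°
tangent length = C·cosβ = 64.9307
L = r1·wrap1 + r2·wrap2 + 2·C·cosβ = 19·3.2339 + 16·3.0493 + 2·64.9307 = 240.0942

L=240.094 wrap1=185.29_deg wrap2=174.71_deg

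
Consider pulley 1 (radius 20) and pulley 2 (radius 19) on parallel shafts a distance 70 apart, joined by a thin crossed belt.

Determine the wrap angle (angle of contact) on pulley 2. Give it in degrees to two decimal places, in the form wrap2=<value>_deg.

crossed belt: β = asin((r1+r2)/C) = asin(39/70) = 33.8584°
wrap1 = wrap2 = π + 2β = 247.7169°

wrap2=247.72_deg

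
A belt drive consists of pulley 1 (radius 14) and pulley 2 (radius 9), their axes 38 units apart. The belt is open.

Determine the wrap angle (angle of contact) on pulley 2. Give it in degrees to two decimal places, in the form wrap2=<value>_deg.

wrap2=164.88_deg

open belt: β = asin((r2−r1)/C) = asin(-5/38) = -7.5608°
wrap1 = π − 2β = 195.1217°
wrap2 = π + 2β = 164.8783°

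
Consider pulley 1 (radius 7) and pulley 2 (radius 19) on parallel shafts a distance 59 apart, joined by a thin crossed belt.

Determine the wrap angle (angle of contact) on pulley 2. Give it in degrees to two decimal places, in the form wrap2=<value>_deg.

crossed belt: β = asin((r1+r2)/C) = asin(26/59) = 26.1471°
wrap1 = wrap2 = π + 2β = 232.2943°

wrap2=232.29_deg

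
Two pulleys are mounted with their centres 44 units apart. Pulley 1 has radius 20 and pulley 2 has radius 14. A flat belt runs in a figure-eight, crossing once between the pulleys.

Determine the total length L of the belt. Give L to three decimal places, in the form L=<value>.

L=222.724

crossed belt: β = asin((r1+r2)/C) = asin(34/44) = 50.5994°
wrap1 = wrap2 = π + 2β = 281.1989°
tangent length = C·cosβ = 27.9285
L = (r1+r2)·wrap + 2·C·cosβ = 34·4.9078 + 2·27.9285 = 222.7237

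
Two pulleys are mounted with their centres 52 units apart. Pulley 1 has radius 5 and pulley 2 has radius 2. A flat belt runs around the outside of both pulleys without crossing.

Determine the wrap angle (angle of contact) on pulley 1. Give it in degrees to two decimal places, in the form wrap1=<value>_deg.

wrap1=186.61_deg

open belt: β = asin((r2−r1)/C) = asin(-3/52) = -3.3074°
wrap1 = π − 2β = 186.6147°
wrap2 = π + 2β = 173.3853°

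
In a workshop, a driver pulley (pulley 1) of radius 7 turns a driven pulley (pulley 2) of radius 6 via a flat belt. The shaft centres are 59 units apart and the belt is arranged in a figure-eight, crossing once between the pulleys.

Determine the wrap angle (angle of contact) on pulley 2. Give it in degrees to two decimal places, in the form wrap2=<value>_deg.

wrap2=205.46_deg

crossed belt: β = asin((r1+r2)/C) = asin(13/59) = 12.7289°
wrap1 = wrap2 = π + 2β = 205.4579°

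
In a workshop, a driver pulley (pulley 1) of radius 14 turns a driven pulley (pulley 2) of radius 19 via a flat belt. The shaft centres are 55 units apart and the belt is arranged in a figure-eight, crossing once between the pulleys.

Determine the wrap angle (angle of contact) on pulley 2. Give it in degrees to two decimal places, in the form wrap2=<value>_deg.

crossed belt: β = asin((r1+r2)/C) = asin(33/55) = 36.8699°
wrap1 = wrap2 = π + 2β = 253.7398°

wrap2=253.74_deg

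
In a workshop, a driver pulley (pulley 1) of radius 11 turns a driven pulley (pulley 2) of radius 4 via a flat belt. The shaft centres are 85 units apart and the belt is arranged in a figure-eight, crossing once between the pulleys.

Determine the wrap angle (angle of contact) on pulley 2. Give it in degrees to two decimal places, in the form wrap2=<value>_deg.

crossed belt: β = asin((r1+r2)/C) = asin(15/85) = 10.1642°
wrap1 = wrap2 = π + 2β = 200.3285°

wrap2=200.33_deg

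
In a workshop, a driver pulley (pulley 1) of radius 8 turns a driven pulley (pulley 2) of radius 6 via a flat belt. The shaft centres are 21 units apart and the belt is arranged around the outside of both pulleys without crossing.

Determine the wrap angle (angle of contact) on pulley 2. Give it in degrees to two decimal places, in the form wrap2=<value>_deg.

open belt: β = asin((r2−r1)/C) = asin(-2/21) = -5.4650°
wrap1 = π − 2β = 190.9300°
wrap2 = π + 2β = 169.0700°

wrap2=169.07_deg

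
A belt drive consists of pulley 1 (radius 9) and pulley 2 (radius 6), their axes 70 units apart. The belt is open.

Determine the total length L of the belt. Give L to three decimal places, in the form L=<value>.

L=187.252

open belt: β = asin((r2−r1)/C) = asin(-3/70) = -2.4563°
wrap1 = π − 2β = 184.9126°
wrap2 = π + 2β = 175.0874°
tangent length = C·cosβ = 69.9357
L = r1·wrap1 + r2·wrap2 + 2·C·cosβ = 9·3.2273 + 6·3.0559 + 2·69.9357 = 187.2525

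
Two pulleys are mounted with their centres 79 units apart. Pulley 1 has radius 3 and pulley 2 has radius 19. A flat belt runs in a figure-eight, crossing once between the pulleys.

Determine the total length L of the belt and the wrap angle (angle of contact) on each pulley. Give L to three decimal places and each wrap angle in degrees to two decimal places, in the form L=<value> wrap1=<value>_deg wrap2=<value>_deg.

L=233.282 wrap1=212.34_deg wrap2=212.34_deg

crossed belt: β = asin((r1+r2)/C) = asin(22/79) = 16.1696°
wrap1 = wrap2 = π + 2β = 212.3391°
tangent length = C·cosβ = 75.8749
L = (r1+r2)·wrap + 2·C·cosβ = 22·3.7060 + 2·75.8749 = 233.2822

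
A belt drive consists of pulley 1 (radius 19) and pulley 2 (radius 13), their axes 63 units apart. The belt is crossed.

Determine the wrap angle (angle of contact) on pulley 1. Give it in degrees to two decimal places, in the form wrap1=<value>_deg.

crossed belt: β = asin((r1+r2)/C) = asin(32/63) = 30.5265°
wrap1 = wrap2 = π + 2β = 241.0530°

wrap1=241.05_deg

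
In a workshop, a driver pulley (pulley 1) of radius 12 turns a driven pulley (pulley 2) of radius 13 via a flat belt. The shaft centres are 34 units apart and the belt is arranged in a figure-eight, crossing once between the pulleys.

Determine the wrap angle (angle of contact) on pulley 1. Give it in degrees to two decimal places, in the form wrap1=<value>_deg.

crossed belt: β = asin((r1+r2)/C) = asin(25/34) = 47.3321°
wrap1 = wrap2 = π + 2β = 274.6641°

wrap1=274.66_deg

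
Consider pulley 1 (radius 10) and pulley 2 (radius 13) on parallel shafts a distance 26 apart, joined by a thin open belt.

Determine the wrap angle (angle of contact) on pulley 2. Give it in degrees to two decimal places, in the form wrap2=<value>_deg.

open belt: β = asin((r2−r1)/C) = asin(3/26) = 6.6258°
wrap1 = π − 2β = 166.7484°
wrap2 = π + 2β = 193.2516°

wrap2=193.25_deg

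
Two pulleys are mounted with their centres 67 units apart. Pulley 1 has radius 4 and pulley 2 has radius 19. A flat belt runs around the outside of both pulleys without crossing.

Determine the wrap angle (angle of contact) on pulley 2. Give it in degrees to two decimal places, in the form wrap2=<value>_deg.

wrap2=205.87_deg

open belt: β = asin((r2−r1)/C) = asin(15/67) = 12.9371°
wrap1 = π − 2β = 154.1259°
wrap2 = π + 2β = 205.8741°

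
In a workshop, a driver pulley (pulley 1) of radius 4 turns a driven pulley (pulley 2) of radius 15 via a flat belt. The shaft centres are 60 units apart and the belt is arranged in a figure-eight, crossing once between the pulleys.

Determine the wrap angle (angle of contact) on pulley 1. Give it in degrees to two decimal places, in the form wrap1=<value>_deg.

wrap1=216.92_deg

crossed belt: β = asin((r1+r2)/C) = asin(19/60) = 18.4615°
wrap1 = wrap2 = π + 2β = 216.9229°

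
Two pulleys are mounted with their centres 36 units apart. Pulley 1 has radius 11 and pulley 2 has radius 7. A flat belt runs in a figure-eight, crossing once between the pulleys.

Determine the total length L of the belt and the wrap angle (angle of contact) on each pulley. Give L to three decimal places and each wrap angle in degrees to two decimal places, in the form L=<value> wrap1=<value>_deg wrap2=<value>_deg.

crossed belt: β = asin((r1+r2)/C) = asin(18/36) = 30.0000°
wrap1 = wrap2 = π + 2β = 240.0000°
tangent length = C·cosβ = 31.1769
L = (r1+r2)·wrap + 2·C·cosβ = 18·4.1888 + 2·31.1769 = 137.7521

L=137.752 wrap1=240.00_deg wrap2=240.00_deg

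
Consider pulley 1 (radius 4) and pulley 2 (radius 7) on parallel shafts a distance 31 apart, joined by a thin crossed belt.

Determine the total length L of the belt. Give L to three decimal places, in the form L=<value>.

crossed belt: β = asin((r1+r2)/C) = asin(11/31) = 20.7836°
wrap1 = wrap2 = π + 2β = 221.5671°
tangent length = C·cosβ = 28.9828
L = (r1+r2)·wrap + 2·C·cosβ = 11·3.8671 + 2·28.9828 = 100.5033

L=100.503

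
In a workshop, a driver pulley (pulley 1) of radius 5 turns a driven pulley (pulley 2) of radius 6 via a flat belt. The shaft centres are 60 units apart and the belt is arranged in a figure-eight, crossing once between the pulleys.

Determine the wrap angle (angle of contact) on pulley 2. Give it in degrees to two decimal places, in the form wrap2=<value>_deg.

crossed belt: β = asin((r1+r2)/C) = asin(11/60) = 10.5640°
wrap1 = wrap2 = π + 2β = 201.1280°

wrap2=201.13_deg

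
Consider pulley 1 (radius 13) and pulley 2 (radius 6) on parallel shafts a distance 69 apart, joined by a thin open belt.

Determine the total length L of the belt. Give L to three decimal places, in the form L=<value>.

L=198.401

open belt: β = asin((r2−r1)/C) = asin(-7/69) = -5.8226°
wrap1 = π − 2β = 191.6453°
wrap2 = π + 2β = 168.3547°
tangent length = C·cosβ = 68.6440
L = r1·wrap1 + r2·wrap2 + 2·C·cosβ = 13·3.3448 + 6·2.9383 + 2·68.6440 = 198.4010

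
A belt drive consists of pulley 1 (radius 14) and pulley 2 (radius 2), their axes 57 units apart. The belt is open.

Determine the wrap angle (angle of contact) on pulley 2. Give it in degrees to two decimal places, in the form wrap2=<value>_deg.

open belt: β = asin((r2−r1)/C) = asin(-12/57) = -12.1532°
wrap1 = π − 2β = 204.3064°
wrap2 = π + 2β = 155.6936°

wrap2=155.69_deg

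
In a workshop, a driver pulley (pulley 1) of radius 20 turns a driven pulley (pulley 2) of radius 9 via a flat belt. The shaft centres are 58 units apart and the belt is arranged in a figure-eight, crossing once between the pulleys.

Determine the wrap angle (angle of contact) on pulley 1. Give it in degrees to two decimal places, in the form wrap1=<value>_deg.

wrap1=240.00_deg

crossed belt: β = asin((r1+r2)/C) = asin(29/58) = 30.0000°
wrap1 = wrap2 = π + 2β = 240.0000°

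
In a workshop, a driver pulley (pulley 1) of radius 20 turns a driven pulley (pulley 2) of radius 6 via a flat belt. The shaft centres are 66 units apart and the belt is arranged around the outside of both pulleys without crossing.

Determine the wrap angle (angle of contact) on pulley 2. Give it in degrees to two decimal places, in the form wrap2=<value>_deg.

wrap2=155.51_deg

open belt: β = asin((r2−r1)/C) = asin(-14/66) = -12.2467°
wrap1 = π − 2β = 204.4934°
wrap2 = π + 2β = 155.5066°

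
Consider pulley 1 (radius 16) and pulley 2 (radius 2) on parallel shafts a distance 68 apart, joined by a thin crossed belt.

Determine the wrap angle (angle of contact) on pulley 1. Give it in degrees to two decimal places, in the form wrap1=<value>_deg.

crossed belt: β = asin((r1+r2)/C) = asin(18/68) = 15.3495°
wrap1 = wrap2 = π + 2β = 210.6990°

wrap1=210.70_deg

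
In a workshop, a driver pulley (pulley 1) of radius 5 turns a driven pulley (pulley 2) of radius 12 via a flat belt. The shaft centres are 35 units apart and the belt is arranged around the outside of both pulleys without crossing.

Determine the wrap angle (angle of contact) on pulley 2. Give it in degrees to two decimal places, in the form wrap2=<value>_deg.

wrap2=203.07_deg

open belt: β = asin((r2−r1)/C) = asin(7/35) = 11.5370°
wrap1 = π − 2β = 156.9261°
wrap2 = π + 2β = 203.0739°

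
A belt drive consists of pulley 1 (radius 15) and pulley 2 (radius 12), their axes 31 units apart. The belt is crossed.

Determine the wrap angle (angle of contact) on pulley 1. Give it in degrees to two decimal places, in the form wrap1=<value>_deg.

wrap1=301.14_deg

crossed belt: β = asin((r1+r2)/C) = asin(27/31) = 60.5713°
wrap1 = wrap2 = π + 2β = 301.1426°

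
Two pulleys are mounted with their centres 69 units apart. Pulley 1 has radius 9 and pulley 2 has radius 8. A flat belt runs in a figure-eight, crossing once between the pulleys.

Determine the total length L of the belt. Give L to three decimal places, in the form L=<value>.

L=195.617

crossed belt: β = asin((r1+r2)/C) = asin(17/69) = 14.2632°
wrap1 = wrap2 = π + 2β = 208.5264°
tangent length = C·cosβ = 66.8730
L = (r1+r2)·wrap + 2·C·cosβ = 17·3.6395 + 2·66.8730 = 195.6171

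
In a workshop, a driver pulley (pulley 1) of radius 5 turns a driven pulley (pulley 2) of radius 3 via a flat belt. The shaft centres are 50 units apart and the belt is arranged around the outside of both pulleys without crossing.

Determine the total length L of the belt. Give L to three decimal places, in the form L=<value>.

L=125.213

open belt: β = asin((r2−r1)/C) = asin(-2/50) = -2.2924°
wrap1 = π − 2β = 184.5849°
wrap2 = π + 2β = 175.4151°
tangent length = C·cosβ = 49.9600
L = r1·wrap1 + r2·wrap2 + 2·C·cosβ = 5·3.2216 + 3·3.0616 + 2·49.9600 = 125.2128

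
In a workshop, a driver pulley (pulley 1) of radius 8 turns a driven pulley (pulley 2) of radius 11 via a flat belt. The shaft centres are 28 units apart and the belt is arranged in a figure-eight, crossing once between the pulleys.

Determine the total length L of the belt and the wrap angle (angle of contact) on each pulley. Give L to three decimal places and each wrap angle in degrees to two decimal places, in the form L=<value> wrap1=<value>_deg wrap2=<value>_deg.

L=129.165 wrap1=265.46_deg wrap2=265.46_deg

crossed belt: β = asin((r1+r2)/C) = asin(19/28) = 42.7321°
wrap1 = wrap2 = π + 2β = 265.4642°
tangent length = C·cosβ = 20.5670
L = (r1+r2)·wrap + 2·C·cosβ = 19·4.6332 + 2·20.5670 = 129.1652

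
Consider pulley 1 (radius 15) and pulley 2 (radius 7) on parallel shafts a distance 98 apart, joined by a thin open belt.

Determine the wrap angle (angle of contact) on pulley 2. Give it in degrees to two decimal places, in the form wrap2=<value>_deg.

open belt: β = asin((r2−r1)/C) = asin(-8/98) = -4.6824°
wrap1 = π − 2β = 189.3648°
wrap2 = π + 2β = 170.6352°

wrap2=170.64_deg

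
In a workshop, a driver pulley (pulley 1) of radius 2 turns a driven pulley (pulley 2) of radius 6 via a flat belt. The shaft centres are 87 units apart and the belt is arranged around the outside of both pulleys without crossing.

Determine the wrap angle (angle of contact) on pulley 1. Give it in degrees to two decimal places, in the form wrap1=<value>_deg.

open belt: β = asin((r2−r1)/C) = asin(4/87) = 2.6352°
wrap1 = π − 2β = 174.7296°
wrap2 = π + 2β = 185.2704°

wrap1=174.73_deg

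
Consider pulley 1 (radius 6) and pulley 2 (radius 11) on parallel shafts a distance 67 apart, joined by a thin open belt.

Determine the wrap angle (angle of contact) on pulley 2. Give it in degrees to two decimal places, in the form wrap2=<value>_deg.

open belt: β = asin((r2−r1)/C) = asin(5/67) = 4.2798°
wrap1 = π − 2β = 171.4404°
wrap2 = π + 2β = 188.5596°

wrap2=188.56_deg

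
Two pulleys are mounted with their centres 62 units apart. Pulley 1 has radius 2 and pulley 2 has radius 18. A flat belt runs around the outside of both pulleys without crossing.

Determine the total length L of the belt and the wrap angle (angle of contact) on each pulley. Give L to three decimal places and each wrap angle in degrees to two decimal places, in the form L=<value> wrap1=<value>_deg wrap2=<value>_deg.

open belt: β = asin((r2−r1)/C) = asin(16/62) = 14.9552°
wrap1 = π − 2β = 150.0895°
wrap2 = π + 2β = 209.9105°
tangent length = C·cosβ = 59.8999
L = r1·wrap1 + r2·wrap2 + 2·C·cosβ = 2·2.6196 + 18·3.6636 + 2·59.8999 = 190.9843

L=190.984 wrap1=150.09_deg wrap2=209.91_deg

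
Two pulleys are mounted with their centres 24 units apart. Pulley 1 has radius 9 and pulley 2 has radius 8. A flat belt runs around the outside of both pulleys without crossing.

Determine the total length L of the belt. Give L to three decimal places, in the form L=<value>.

L=101.449

open belt: β = asin((r2−r1)/C) = asin(-1/24) = -2.3880°
wrap1 = π − 2β = 184.7760°
wrap2 = π + 2β = 175.2240°
tangent length = C·cosβ = 23.9792
L = r1·wrap1 + r2·wrap2 + 2·C·cosβ = 9·3.2250 + 8·3.0582 + 2·23.9792 = 101.4487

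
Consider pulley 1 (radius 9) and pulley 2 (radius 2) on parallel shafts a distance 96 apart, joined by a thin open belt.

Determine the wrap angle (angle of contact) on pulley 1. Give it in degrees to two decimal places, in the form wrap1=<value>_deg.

wrap1=188.36_deg

open belt: β = asin((r2−r1)/C) = asin(-7/96) = -4.1815°
wrap1 = π − 2β = 188.3631°
wrap2 = π + 2β = 171.6369°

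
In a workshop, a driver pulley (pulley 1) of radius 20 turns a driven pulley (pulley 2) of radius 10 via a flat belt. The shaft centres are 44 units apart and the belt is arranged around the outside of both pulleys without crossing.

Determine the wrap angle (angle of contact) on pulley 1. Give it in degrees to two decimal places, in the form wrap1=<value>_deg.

wrap1=206.27_deg

open belt: β = asin((r2−r1)/C) = asin(-10/44) = -13.1366°
wrap1 = π − 2β = 206.2731°
wrap2 = π + 2β = 153.7269°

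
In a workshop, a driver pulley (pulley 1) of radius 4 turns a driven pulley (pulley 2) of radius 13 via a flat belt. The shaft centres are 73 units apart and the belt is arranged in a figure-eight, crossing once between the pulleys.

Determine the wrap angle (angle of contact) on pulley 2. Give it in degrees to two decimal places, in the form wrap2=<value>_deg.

crossed belt: β = asin((r1+r2)/C) = asin(17/73) = 13.4665°
wrap1 = wrap2 = π + 2β = 206.9330°

wrap2=206.93_deg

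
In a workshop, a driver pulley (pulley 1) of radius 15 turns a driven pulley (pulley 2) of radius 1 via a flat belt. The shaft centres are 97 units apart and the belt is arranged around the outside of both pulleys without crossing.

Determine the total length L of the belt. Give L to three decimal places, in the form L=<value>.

open belt: β = asin((r2−r1)/C) = asin(-14/97) = -8.2985°
wrap1 = π − 2β = 196.5970°
wrap2 = π + 2β = 163.4030°
tangent length = C·cosβ = 95.9844
L = r1·wrap1 + r2·wrap2 + 2·C·cosβ = 15·3.4313 + 1·2.8519 + 2·95.9844 = 246.2896

L=246.290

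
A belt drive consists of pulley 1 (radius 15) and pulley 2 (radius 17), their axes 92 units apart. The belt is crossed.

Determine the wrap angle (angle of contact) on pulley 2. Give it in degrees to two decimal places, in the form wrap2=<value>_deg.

wrap2=220.71_deg

crossed belt: β = asin((r1+r2)/C) = asin(32/92) = 20.3544°
wrap1 = wrap2 = π + 2β = 220.7088°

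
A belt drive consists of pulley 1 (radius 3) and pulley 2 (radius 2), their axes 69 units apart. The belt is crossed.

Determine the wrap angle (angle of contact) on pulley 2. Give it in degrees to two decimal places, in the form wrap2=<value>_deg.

crossed belt: β = asin((r1+r2)/C) = asin(5/69) = 4.1555°
wrap1 = wrap2 = π + 2β = 188.3110°

wrap2=188.31_deg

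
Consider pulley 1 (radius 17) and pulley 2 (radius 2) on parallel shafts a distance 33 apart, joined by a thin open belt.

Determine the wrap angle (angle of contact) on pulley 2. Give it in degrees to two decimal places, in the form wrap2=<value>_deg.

wrap2=125.93_deg

open belt: β = asin((r2−r1)/C) = asin(-15/33) = -27.0357°
wrap1 = π − 2β = 234.0714°
wrap2 = π + 2β = 125.9286°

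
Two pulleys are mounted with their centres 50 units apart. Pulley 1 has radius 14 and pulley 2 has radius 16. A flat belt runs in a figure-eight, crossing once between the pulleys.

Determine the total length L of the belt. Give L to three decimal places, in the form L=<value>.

L=212.858

crossed belt: β = asin((r1+r2)/C) = asin(30/50) = 36.8699°
wrap1 = wrap2 = π + 2β = 253.7398°
tangent length = C·cosβ = 40.0000
L = (r1+r2)·wrap + 2·C·cosβ = 30·4.4286 + 2·40.0000 = 212.8578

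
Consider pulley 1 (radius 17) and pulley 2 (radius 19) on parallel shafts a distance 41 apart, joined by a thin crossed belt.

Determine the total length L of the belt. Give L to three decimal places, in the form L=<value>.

crossed belt: β = asin((r1+r2)/C) = asin(36/41) = 61.4079°
wrap1 = wrap2 = π + 2β = 302.8158°
tangent length = C·cosβ = 19.6214
L = (r1+r2)·wrap + 2·C·cosβ = 36·5.2851 + 2·19.6214 = 229.5076

L=229.508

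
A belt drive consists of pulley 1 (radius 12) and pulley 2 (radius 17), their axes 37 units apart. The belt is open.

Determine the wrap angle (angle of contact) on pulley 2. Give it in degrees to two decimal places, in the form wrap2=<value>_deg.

wrap2=195.53_deg

open belt: β = asin((r2−r1)/C) = asin(5/37) = 7.7664°
wrap1 = π − 2β = 164.4671°
wrap2 = π + 2β = 195.5329°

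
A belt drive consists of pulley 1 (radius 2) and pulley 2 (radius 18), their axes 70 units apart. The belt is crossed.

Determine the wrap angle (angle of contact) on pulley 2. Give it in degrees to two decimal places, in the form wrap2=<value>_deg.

crossed belt: β = asin((r1+r2)/C) = asin(20/70) = 16.6015°
wrap1 = wrap2 = π + 2β = 213.2031°

wrap2=213.20_deg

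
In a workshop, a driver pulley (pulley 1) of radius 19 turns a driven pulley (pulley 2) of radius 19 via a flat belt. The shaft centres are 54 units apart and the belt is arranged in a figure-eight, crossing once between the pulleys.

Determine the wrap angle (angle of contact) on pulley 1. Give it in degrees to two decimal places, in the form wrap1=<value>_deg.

crossed belt: β = asin((r1+r2)/C) = asin(38/54) = 44.7249°
wrap1 = wrap2 = π + 2β = 269.4498°

wrap1=269.45_deg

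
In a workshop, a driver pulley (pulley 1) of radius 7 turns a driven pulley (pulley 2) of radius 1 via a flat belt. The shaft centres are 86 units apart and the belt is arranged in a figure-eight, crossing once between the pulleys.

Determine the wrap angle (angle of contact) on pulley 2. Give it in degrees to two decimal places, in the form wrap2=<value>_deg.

wrap2=190.68_deg

crossed belt: β = asin((r1+r2)/C) = asin(8/86) = 5.3376°
wrap1 = wrap2 = π + 2β = 190.6751°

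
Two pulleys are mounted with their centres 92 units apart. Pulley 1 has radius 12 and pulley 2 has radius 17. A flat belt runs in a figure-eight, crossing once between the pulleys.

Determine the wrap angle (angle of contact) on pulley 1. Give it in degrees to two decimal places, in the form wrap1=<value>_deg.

wrap1=216.75_deg

crossed belt: β = asin((r1+r2)/C) = asin(29/92) = 18.3739°
wrap1 = wrap2 = π + 2β = 216.7479°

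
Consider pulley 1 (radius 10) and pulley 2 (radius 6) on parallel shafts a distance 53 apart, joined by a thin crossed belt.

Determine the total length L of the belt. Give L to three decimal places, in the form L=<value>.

crossed belt: β = asin((r1+r2)/C) = asin(16/53) = 17.5710°
wrap1 = wrap2 = π + 2β = 215.1419°
tangent length = C·cosβ = 50.5272
L = (r1+r2)·wrap + 2·C·cosβ = 16·3.7549 + 2·50.5272 = 161.1334

L=161.133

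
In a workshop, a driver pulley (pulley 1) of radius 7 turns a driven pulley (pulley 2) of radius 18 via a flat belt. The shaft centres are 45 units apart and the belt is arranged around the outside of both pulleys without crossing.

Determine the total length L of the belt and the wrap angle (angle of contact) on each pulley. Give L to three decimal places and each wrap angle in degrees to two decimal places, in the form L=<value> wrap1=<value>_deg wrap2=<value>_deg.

L=171.242 wrap1=151.70_deg wrap2=208.30_deg

open belt: β = asin((r2−r1)/C) = asin(11/45) = 14.1490°
wrap1 = π − 2β = 151.7020°
wrap2 = π + 2β = 208.2980°
tangent length = C·cosβ = 43.6348
L = r1·wrap1 + r2·wrap2 + 2·C·cosβ = 7·2.6477 + 18·3.6355 + 2·43.6348 = 171.2423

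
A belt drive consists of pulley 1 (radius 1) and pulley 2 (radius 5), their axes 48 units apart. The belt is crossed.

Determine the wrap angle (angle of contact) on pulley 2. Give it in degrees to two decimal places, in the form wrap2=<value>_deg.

crossed belt: β = asin((r1+r2)/C) = asin(6/48) = 7.1808°
wrap1 = wrap2 = π + 2β = 194.3615°

wrap2=194.36_deg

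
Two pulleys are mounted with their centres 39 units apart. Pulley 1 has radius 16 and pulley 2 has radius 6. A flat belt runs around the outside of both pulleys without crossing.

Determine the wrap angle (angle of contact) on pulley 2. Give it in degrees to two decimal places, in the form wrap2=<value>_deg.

wrap2=150.29_deg

open belt: β = asin((r2−r1)/C) = asin(-10/39) = -14.8572°
wrap1 = π − 2β = 209.7143°
wrap2 = π + 2β = 150.2857°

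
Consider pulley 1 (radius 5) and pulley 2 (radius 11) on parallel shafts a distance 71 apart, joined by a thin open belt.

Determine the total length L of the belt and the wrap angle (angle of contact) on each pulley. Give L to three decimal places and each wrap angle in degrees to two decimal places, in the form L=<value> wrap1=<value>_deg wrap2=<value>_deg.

open belt: β = asin((r2−r1)/C) = asin(6/71) = 4.8477°
wrap1 = π − 2β = 170.3046°
wrap2 = π + 2β = 189.6954°
tangent length = C·cosβ = 70.7460
L = r1·wrap1 + r2·wrap2 + 2·C·cosβ = 5·2.9724 + 11·3.3108 + 2·70.7460 = 192.7728

L=192.773 wrap1=170.30_deg wrap2=189.70_deg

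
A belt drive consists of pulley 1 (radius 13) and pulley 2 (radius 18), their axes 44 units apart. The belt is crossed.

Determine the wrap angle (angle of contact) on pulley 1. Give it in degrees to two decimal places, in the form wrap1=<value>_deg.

crossed belt: β = asin((r1+r2)/C) = asin(31/44) = 44.7928°
wrap1 = wrap2 = π + 2β = 269.5857°

wrap1=269.59_deg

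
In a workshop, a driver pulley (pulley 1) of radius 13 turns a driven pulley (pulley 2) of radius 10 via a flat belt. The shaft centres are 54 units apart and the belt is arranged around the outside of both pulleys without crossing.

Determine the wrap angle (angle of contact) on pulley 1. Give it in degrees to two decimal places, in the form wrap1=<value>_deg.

wrap1=186.37_deg

open belt: β = asin((r2−r1)/C) = asin(-3/54) = -3.1847°
wrap1 = π − 2β = 186.3695°
wrap2 = π + 2β = 173.6305°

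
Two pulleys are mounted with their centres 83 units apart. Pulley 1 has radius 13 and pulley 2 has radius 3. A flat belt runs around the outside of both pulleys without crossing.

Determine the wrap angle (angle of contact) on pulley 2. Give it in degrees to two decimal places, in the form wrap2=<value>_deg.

open belt: β = asin((r2−r1)/C) = asin(-10/83) = -6.9199°
wrap1 = π − 2β = 193.8398°
wrap2 = π + 2β = 166.1602°

wrap2=166.16_deg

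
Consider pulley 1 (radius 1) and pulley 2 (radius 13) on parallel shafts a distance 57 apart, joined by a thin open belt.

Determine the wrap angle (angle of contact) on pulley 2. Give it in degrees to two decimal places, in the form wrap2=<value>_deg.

open belt: β = asin((r2−r1)/C) = asin(12/57) = 12.1532°
wrap1 = π − 2β = 155.6936°
wrap2 = π + 2β = 204.3064°

wrap2=204.31_deg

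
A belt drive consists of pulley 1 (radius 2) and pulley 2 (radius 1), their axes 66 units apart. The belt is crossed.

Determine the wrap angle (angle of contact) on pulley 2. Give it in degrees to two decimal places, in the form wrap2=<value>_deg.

crossed belt: β = asin((r1+r2)/C) = asin(3/66) = 2.6053°
wrap1 = wrap2 = π + 2β = 185.2105°

wrap2=185.21_deg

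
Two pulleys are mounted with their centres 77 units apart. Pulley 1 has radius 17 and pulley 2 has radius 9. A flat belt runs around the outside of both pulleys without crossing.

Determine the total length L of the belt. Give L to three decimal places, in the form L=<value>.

L=236.513

open belt: β = asin((r2−r1)/C) = asin(-8/77) = -5.9636°
wrap1 = π − 2β = 191.9271°
wrap2 = π + 2β = 168.0729°
tangent length = C·cosβ = 76.5833
L = r1·wrap1 + r2·wrap2 + 2·C·cosβ = 17·3.3498 + 9·2.9334 + 2·76.5833 = 236.5133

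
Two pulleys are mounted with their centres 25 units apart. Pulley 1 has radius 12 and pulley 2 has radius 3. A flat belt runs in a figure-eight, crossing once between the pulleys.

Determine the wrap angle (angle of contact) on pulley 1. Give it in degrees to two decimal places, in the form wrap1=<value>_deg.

wrap1=253.74_deg

crossed belt: β = asin((r1+r2)/C) = asin(15/25) = 36.8699°
wrap1 = wrap2 = π + 2β = 253.7398°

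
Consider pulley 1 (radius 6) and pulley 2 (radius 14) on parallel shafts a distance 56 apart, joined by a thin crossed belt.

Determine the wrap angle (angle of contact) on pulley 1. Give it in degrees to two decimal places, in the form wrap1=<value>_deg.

wrap1=221.85_deg

crossed belt: β = asin((r1+r2)/C) = asin(20/56) = 20.9248°
wrap1 = wrap2 = π + 2β = 221.8497°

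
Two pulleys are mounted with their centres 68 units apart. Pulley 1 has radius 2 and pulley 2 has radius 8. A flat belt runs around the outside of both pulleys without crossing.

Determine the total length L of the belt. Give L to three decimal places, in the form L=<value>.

L=167.946

open belt: β = asin((r2−r1)/C) = asin(6/68) = 5.0621°
wrap1 = π − 2β = 169.8758°
wrap2 = π + 2β = 190.1242°
tangent length = C·cosβ = 67.7348
L = r1·wrap1 + r2·wrap2 + 2·C·cosβ = 2·2.9649 + 8·3.3183 + 2·67.7348 = 167.9457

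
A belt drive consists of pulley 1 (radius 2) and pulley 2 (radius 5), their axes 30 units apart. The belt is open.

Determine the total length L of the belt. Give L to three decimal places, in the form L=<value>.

L=82.291

open belt: β = asin((r2−r1)/C) = asin(3/30) = 5.7392°
wrap1 = π − 2β = 168.5217°
wrap2 = π + 2β = 191.4783°
tangent length = C·cosβ = 29.8496
L = r1·wrap1 + r2·wrap2 + 2·C·cosβ = 2·2.9413 + 5·3.3419 + 2·29.8496 = 82.2914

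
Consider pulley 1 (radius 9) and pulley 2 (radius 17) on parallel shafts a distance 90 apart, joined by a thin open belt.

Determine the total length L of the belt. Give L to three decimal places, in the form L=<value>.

open belt: β = asin((r2−r1)/C) = asin(8/90) = 5.0997°
wrap1 = π − 2β = 169.8006°
wrap2 = π + 2β = 190.1994°
tangent length = C·cosβ = 89.6437
L = r1·wrap1 + r2·wrap2 + 2·C·cosβ = 9·2.9636 + 17·3.3196 + 2·89.6437 = 262.3930

L=262.393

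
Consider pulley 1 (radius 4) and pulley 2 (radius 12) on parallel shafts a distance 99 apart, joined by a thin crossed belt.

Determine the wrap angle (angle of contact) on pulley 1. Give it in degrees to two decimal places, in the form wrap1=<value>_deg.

crossed belt: β = asin((r1+r2)/C) = asin(16/99) = 9.3007°
wrap1 = wrap2 = π + 2β = 198.6014°

wrap1=198.60_deg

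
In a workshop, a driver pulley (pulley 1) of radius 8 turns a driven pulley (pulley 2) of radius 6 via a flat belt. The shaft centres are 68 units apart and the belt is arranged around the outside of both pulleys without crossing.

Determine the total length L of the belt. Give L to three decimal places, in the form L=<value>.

open belt: β = asin((r2−r1)/C) = asin(-2/68) = -1.6854°
wrap1 = π − 2β = 183.3708°
wrap2 = π + 2β = 176.6292°
tangent length = C·cosβ = 67.9706
L = r1·wrap1 + r2·wrap2 + 2·C·cosβ = 8·3.2004 + 6·3.0828 + 2·67.9706 = 180.0411

L=180.041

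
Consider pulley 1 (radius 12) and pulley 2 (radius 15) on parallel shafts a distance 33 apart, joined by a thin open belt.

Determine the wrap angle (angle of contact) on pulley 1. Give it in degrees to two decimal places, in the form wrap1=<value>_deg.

wrap1=169.57_deg

open belt: β = asin((r2−r1)/C) = asin(3/33) = 5.2159°
wrap1 = π − 2β = 169.5682°
wrap2 = π + 2β = 190.4318°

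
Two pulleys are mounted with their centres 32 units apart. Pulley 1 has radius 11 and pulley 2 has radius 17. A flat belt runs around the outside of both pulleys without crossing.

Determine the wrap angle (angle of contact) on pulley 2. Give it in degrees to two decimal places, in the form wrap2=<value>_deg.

open belt: β = asin((r2−r1)/C) = asin(6/32) = 10.8069°
wrap1 = π − 2β = 158.3862°
wrap2 = π + 2β = 201.6138°

wrap2=201.61_deg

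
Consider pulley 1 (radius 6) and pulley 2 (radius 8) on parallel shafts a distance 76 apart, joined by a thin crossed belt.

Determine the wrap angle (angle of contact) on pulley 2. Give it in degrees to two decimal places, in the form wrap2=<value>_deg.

crossed belt: β = asin((r1+r2)/C) = asin(14/76) = 10.6151°
wrap1 = wrap2 = π + 2β = 201.2302°

wrap2=201.23_deg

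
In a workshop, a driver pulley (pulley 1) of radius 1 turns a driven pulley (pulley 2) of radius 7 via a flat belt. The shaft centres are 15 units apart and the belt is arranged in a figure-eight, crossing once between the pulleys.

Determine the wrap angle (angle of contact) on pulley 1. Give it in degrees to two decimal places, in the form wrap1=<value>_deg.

wrap1=244.46_deg

crossed belt: β = asin((r1+r2)/C) = asin(8/15) = 32.2310°
wrap1 = wrap2 = π + 2β = 244.4619°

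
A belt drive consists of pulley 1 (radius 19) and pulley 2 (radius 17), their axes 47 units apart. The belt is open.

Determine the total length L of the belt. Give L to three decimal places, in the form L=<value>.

L=207.182

open belt: β = asin((r2−r1)/C) = asin(-2/47) = -2.4389°
wrap1 = π − 2β = 184.8777°
wrap2 = π + 2β = 175.1223°
tangent length = C·cosβ = 46.9574
L = r1·wrap1 + r2·wrap2 + 2·C·cosβ = 19·3.2267 + 17·3.0565 + 2·46.9574 = 207.1825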